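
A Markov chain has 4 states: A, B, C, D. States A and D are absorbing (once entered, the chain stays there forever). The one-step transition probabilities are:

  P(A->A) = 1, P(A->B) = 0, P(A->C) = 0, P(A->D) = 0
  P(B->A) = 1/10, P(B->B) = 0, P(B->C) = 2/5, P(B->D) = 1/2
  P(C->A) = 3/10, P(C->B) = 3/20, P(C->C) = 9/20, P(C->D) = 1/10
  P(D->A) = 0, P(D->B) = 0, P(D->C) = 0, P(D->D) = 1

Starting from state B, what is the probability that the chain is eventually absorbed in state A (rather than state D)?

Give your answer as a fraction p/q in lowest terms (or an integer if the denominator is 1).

Answer: 5/14

Derivation:
Let a_i = P(absorbed in A | start in state i).
Boundary conditions: a_A = 1, a_D = 0.
For each transient state i, a_i = sum_j P(i->j) * a_j:
  a_B = 1/10*a_A + 0*a_B + 2/5*a_C + 1/2*a_D
  a_C = 3/10*a_A + 3/20*a_B + 9/20*a_C + 1/10*a_D

Substituting a_A = 1 and a_D = 0, rearrange to (I - Q) a = r where r[i] = P(i -> A):
  [1, -2/5] . (a_B, a_C) = 1/10
  [-3/20, 11/20] . (a_B, a_C) = 3/10

Solving yields:
  a_B = 5/14
  a_C = 9/14

Starting state is B, so the absorption probability is a_B = 5/14.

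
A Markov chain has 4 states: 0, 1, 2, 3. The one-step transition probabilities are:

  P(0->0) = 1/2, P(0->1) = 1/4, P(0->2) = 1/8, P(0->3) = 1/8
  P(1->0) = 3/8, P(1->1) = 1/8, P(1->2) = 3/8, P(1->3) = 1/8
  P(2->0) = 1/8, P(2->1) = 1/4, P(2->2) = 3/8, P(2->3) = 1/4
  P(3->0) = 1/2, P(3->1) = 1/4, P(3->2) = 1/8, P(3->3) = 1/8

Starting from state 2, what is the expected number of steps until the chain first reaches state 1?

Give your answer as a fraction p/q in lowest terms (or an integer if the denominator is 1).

Answer: 4

Derivation:
Let h_i = expected steps to first reach 1 from state i.
Boundary: h_1 = 0.
First-step equations for the other states:
  h_0 = 1 + 1/2*h_0 + 1/4*h_1 + 1/8*h_2 + 1/8*h_3
  h_2 = 1 + 1/8*h_0 + 1/4*h_1 + 3/8*h_2 + 1/4*h_3
  h_3 = 1 + 1/2*h_0 + 1/4*h_1 + 1/8*h_2 + 1/8*h_3

Substituting h_1 = 0 and rearranging gives the linear system (I - Q) h = 1:
  [1/2, -1/8, -1/8] . (h_0, h_2, h_3) = 1
  [-1/8, 5/8, -1/4] . (h_0, h_2, h_3) = 1
  [-1/2, -1/8, 7/8] . (h_0, h_2, h_3) = 1

Solving yields:
  h_0 = 4
  h_2 = 4
  h_3 = 4

Starting state is 2, so the expected hitting time is h_2 = 4.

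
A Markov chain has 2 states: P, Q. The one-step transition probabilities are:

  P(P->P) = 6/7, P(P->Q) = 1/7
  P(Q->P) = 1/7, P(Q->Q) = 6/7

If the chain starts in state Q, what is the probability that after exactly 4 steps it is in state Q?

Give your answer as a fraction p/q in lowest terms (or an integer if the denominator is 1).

Computing P^4 by repeated multiplication:
P^1 =
  P: [6/7, 1/7]
  Q: [1/7, 6/7]
P^2 =
  P: [37/49, 12/49]
  Q: [12/49, 37/49]
P^3 =
  P: [234/343, 109/343]
  Q: [109/343, 234/343]
P^4 =
  P: [1513/2401, 888/2401]
  Q: [888/2401, 1513/2401]

(P^4)[Q -> Q] = 1513/2401

Answer: 1513/2401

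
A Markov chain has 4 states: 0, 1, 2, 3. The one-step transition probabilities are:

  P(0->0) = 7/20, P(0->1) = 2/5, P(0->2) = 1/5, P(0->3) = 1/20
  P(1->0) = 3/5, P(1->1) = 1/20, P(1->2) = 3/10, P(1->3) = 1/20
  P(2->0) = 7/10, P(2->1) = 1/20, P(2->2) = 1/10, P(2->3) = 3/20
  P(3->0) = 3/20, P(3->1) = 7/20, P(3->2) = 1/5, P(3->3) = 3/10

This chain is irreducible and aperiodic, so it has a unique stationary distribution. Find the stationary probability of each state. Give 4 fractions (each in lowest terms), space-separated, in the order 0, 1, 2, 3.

Answer: 1055/2281 1095/4562 929/4562 214/2281

Derivation:
The stationary distribution satisfies pi = pi * P, i.e.:
  pi_0 = 7/20*pi_0 + 3/5*pi_1 + 7/10*pi_2 + 3/20*pi_3
  pi_1 = 2/5*pi_0 + 1/20*pi_1 + 1/20*pi_2 + 7/20*pi_3
  pi_2 = 1/5*pi_0 + 3/10*pi_1 + 1/10*pi_2 + 1/5*pi_3
  pi_3 = 1/20*pi_0 + 1/20*pi_1 + 3/20*pi_2 + 3/10*pi_3
with normalization: pi_0 + pi_1 + pi_2 + pi_3 = 1.

Using the first 3 balance equations plus normalization, the linear system A*pi = b is:
  [-13/20, 3/5, 7/10, 3/20] . pi = 0
  [2/5, -19/20, 1/20, 7/20] . pi = 0
  [1/5, 3/10, -9/10, 1/5] . pi = 0
  [1, 1, 1, 1] . pi = 1

Solving yields:
  pi_0 = 1055/2281
  pi_1 = 1095/4562
  pi_2 = 929/4562
  pi_3 = 214/2281

Verification (pi * P):
  1055/2281*7/20 + 1095/4562*3/5 + 929/4562*7/10 + 214/2281*3/20 = 1055/2281 = pi_0  (ok)
  1055/2281*2/5 + 1095/4562*1/20 + 929/4562*1/20 + 214/2281*7/20 = 1095/4562 = pi_1  (ok)
  1055/2281*1/5 + 1095/4562*3/10 + 929/4562*1/10 + 214/2281*1/5 = 929/4562 = pi_2  (ok)
  1055/2281*1/20 + 1095/4562*1/20 + 929/4562*3/20 + 214/2281*3/10 = 214/2281 = pi_3  (ok)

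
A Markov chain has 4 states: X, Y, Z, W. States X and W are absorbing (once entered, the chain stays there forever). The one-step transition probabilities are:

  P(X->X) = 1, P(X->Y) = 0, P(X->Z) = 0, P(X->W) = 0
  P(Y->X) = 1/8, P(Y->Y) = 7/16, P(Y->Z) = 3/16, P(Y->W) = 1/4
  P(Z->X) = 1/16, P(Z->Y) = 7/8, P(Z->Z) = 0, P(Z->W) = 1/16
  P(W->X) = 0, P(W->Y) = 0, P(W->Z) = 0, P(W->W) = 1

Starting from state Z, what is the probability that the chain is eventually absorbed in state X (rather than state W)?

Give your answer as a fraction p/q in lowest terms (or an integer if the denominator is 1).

Answer: 37/102

Derivation:
Let a_i = P(absorbed in X | start in state i).
Boundary conditions: a_X = 1, a_W = 0.
For each transient state i, a_i = sum_j P(i->j) * a_j:
  a_Y = 1/8*a_X + 7/16*a_Y + 3/16*a_Z + 1/4*a_W
  a_Z = 1/16*a_X + 7/8*a_Y + 0*a_Z + 1/16*a_W

Substituting a_X = 1 and a_W = 0, rearrange to (I - Q) a = r where r[i] = P(i -> X):
  [9/16, -3/16] . (a_Y, a_Z) = 1/8
  [-7/8, 1] . (a_Y, a_Z) = 1/16

Solving yields:
  a_Y = 35/102
  a_Z = 37/102

Starting state is Z, so the absorption probability is a_Z = 37/102.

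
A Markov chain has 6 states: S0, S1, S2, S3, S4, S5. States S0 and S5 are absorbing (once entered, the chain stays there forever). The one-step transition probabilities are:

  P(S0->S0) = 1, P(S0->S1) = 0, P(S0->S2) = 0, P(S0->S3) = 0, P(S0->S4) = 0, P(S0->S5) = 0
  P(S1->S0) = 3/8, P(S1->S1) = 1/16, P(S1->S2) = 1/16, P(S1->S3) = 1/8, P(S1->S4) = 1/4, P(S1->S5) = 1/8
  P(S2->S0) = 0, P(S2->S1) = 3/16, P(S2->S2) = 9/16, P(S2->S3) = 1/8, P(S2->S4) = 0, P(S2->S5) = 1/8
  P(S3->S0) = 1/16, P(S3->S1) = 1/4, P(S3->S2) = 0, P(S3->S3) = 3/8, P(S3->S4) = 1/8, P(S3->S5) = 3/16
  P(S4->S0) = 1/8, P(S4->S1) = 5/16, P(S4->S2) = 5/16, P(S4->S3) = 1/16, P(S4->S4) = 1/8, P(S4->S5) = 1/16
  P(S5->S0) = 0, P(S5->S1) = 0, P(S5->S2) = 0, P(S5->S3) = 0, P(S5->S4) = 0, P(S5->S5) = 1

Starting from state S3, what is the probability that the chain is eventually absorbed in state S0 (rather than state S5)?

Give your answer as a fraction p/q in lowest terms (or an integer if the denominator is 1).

Answer: 1203/2597

Derivation:
Let a_i = P(absorbed in S0 | start in state i).
Boundary conditions: a_S0 = 1, a_S5 = 0.
For each transient state i, a_i = sum_j P(i->j) * a_j:
  a_S1 = 3/8*a_S0 + 1/16*a_S1 + 1/16*a_S2 + 1/8*a_S3 + 1/4*a_S4 + 1/8*a_S5
  a_S2 = 0*a_S0 + 3/16*a_S1 + 9/16*a_S2 + 1/8*a_S3 + 0*a_S4 + 1/8*a_S5
  a_S3 = 1/16*a_S0 + 1/4*a_S1 + 0*a_S2 + 3/8*a_S3 + 1/8*a_S4 + 3/16*a_S5
  a_S4 = 1/8*a_S0 + 5/16*a_S1 + 5/16*a_S2 + 1/16*a_S3 + 1/8*a_S4 + 1/16*a_S5

Substituting a_S0 = 1 and a_S5 = 0, rearrange to (I - Q) a = r where r[i] = P(i -> S0):
  [15/16, -1/16, -1/8, -1/4] . (a_S1, a_S2, a_S3, a_S4) = 3/8
  [-3/16, 7/16, -1/8, 0] . (a_S1, a_S2, a_S3, a_S4) = 0
  [-1/4, 0, 5/8, -1/8] . (a_S1, a_S2, a_S3, a_S4) = 1/16
  [-5/16, -5/16, -1/16, 7/8] . (a_S1, a_S2, a_S3, a_S4) = 1/8

Solving yields:
  a_S1 = 1648/2597
  a_S2 = 150/371
  a_S3 = 1203/2597
  a_S4 = 2841/5194

Starting state is S3, so the absorption probability is a_S3 = 1203/2597.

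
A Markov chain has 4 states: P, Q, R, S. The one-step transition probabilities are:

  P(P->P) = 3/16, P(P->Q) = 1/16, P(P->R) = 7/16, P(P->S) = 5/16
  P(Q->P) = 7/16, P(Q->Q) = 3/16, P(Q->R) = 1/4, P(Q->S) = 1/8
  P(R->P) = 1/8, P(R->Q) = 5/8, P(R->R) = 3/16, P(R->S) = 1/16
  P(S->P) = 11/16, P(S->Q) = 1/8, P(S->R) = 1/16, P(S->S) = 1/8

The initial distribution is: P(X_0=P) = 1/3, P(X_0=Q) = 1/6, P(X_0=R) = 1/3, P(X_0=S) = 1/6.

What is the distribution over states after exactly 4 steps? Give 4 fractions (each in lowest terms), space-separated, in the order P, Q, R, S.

Propagating the distribution step by step (d_{t+1} = d_t * P):
d_0 = (P=1/3, Q=1/6, R=1/3, S=1/6)
  d_1[P] = 1/3*3/16 + 1/6*7/16 + 1/3*1/8 + 1/6*11/16 = 7/24
  d_1[Q] = 1/3*1/16 + 1/6*3/16 + 1/3*5/8 + 1/6*1/8 = 9/32
  d_1[R] = 1/3*7/16 + 1/6*1/4 + 1/3*3/16 + 1/6*1/16 = 25/96
  d_1[S] = 1/3*5/16 + 1/6*1/8 + 1/3*1/16 + 1/6*1/8 = 1/6
d_1 = (P=7/24, Q=9/32, R=25/96, S=1/6)
  d_2[P] = 7/24*3/16 + 9/32*7/16 + 25/96*1/8 + 1/6*11/16 = 499/1536
  d_2[Q] = 7/24*1/16 + 9/32*3/16 + 25/96*5/8 + 1/6*1/8 = 391/1536
  d_2[R] = 7/24*7/16 + 9/32*1/4 + 25/96*3/16 + 1/6*1/16 = 395/1536
  d_2[S] = 7/24*5/16 + 9/32*1/8 + 25/96*1/16 + 1/6*1/8 = 251/1536
d_2 = (P=499/1536, Q=391/1536, R=395/1536, S=251/1536)
  d_3[P] = 499/1536*3/16 + 391/1536*7/16 + 395/1536*1/8 + 251/1536*11/16 = 2595/8192
  d_3[Q] = 499/1536*1/16 + 391/1536*3/16 + 395/1536*5/8 + 251/1536*1/8 = 1531/6144
  d_3[R] = 499/1536*7/16 + 391/1536*1/4 + 395/1536*3/16 + 251/1536*1/16 = 6493/24576
  d_3[S] = 499/1536*5/16 + 391/1536*1/8 + 395/1536*1/16 + 251/1536*1/8 = 2087/12288
d_3 = (P=2595/8192, Q=1531/6144, R=6493/24576, S=2087/12288)
  d_4[P] = 2595/8192*3/16 + 1531/6144*7/16 + 6493/24576*1/8 + 2087/12288*11/16 = 125123/393216
  d_4[Q] = 2595/8192*1/16 + 1531/6144*3/16 + 6493/24576*5/8 + 2087/12288*1/8 = 33145/131072
  d_4[R] = 2595/8192*7/16 + 1531/6144*1/4 + 6493/24576*3/16 + 2087/12288*1/16 = 25661/98304
  d_4[S] = 2595/8192*5/16 + 1531/6144*1/8 + 6493/24576*1/16 + 2087/12288*1/8 = 33007/196608
d_4 = (P=125123/393216, Q=33145/131072, R=25661/98304, S=33007/196608)

Answer: 125123/393216 33145/131072 25661/98304 33007/196608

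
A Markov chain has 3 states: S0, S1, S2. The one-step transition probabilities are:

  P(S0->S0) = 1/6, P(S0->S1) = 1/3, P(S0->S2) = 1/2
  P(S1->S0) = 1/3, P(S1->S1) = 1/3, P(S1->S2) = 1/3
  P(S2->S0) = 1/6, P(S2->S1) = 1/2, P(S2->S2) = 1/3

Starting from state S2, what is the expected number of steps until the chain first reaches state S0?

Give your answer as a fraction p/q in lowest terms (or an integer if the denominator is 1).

Let h_i = expected steps to first reach S0 from state i.
Boundary: h_S0 = 0.
First-step equations for the other states:
  h_S1 = 1 + 1/3*h_S0 + 1/3*h_S1 + 1/3*h_S2
  h_S2 = 1 + 1/6*h_S0 + 1/2*h_S1 + 1/3*h_S2

Substituting h_S0 = 0 and rearranging gives the linear system (I - Q) h = 1:
  [2/3, -1/3] . (h_S1, h_S2) = 1
  [-1/2, 2/3] . (h_S1, h_S2) = 1

Solving yields:
  h_S1 = 18/5
  h_S2 = 21/5

Starting state is S2, so the expected hitting time is h_S2 = 21/5.

Answer: 21/5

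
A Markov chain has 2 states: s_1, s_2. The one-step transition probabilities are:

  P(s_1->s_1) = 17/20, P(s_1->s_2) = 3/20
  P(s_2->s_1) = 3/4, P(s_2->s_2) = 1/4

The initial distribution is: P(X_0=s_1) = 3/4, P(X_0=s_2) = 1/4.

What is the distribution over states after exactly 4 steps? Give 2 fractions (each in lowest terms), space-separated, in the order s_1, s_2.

Answer: 33333/40000 6667/40000

Derivation:
Propagating the distribution step by step (d_{t+1} = d_t * P):
d_0 = (s_1=3/4, s_2=1/4)
  d_1[s_1] = 3/4*17/20 + 1/4*3/4 = 33/40
  d_1[s_2] = 3/4*3/20 + 1/4*1/4 = 7/40
d_1 = (s_1=33/40, s_2=7/40)
  d_2[s_1] = 33/40*17/20 + 7/40*3/4 = 333/400
  d_2[s_2] = 33/40*3/20 + 7/40*1/4 = 67/400
d_2 = (s_1=333/400, s_2=67/400)
  d_3[s_1] = 333/400*17/20 + 67/400*3/4 = 3333/4000
  d_3[s_2] = 333/400*3/20 + 67/400*1/4 = 667/4000
d_3 = (s_1=3333/4000, s_2=667/4000)
  d_4[s_1] = 3333/4000*17/20 + 667/4000*3/4 = 33333/40000
  d_4[s_2] = 3333/4000*3/20 + 667/4000*1/4 = 6667/40000
d_4 = (s_1=33333/40000, s_2=6667/40000)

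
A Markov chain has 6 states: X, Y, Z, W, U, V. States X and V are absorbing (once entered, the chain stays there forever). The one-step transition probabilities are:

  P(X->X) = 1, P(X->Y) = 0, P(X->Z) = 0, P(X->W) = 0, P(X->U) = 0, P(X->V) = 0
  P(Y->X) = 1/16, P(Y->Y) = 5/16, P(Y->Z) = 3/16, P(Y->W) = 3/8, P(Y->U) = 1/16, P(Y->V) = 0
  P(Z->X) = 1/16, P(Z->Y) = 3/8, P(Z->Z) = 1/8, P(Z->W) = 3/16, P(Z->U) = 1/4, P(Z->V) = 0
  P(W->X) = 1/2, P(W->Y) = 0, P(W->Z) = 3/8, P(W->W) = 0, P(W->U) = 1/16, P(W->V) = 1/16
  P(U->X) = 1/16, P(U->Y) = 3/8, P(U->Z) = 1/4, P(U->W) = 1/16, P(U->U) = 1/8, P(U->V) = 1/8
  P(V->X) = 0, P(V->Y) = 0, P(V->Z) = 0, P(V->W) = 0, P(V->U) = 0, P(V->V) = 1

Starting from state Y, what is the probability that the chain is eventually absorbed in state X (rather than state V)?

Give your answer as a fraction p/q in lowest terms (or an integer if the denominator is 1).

Let a_i = P(absorbed in X | start in state i).
Boundary conditions: a_X = 1, a_V = 0.
For each transient state i, a_i = sum_j P(i->j) * a_j:
  a_Y = 1/16*a_X + 5/16*a_Y + 3/16*a_Z + 3/8*a_W + 1/16*a_U + 0*a_V
  a_Z = 1/16*a_X + 3/8*a_Y + 1/8*a_Z + 3/16*a_W + 1/4*a_U + 0*a_V
  a_W = 1/2*a_X + 0*a_Y + 3/8*a_Z + 0*a_W + 1/16*a_U + 1/16*a_V
  a_U = 1/16*a_X + 3/8*a_Y + 1/4*a_Z + 1/16*a_W + 1/8*a_U + 1/8*a_V

Substituting a_X = 1 and a_V = 0, rearrange to (I - Q) a = r where r[i] = P(i -> X):
  [11/16, -3/16, -3/8, -1/16] . (a_Y, a_Z, a_W, a_U) = 1/16
  [-3/8, 7/8, -3/16, -1/4] . (a_Y, a_Z, a_W, a_U) = 1/16
  [0, -3/8, 1, -1/16] . (a_Y, a_Z, a_W, a_U) = 1/2
  [-3/8, -1/4, -1/16, 7/8] . (a_Y, a_Z, a_W, a_U) = 1/16

Solving yields:
  a_Y = 7216/8473
  a_Z = 7033/8473
  a_W = 7263/8473
  a_U = 6226/8473

Starting state is Y, so the absorption probability is a_Y = 7216/8473.

Answer: 7216/8473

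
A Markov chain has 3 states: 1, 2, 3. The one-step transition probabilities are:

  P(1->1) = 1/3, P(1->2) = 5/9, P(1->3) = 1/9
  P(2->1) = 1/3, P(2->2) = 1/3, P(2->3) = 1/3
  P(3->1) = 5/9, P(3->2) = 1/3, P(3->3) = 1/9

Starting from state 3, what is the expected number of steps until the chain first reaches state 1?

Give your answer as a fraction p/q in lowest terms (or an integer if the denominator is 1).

Answer: 27/13

Derivation:
Let h_i = expected steps to first reach 1 from state i.
Boundary: h_1 = 0.
First-step equations for the other states:
  h_2 = 1 + 1/3*h_1 + 1/3*h_2 + 1/3*h_3
  h_3 = 1 + 5/9*h_1 + 1/3*h_2 + 1/9*h_3

Substituting h_1 = 0 and rearranging gives the linear system (I - Q) h = 1:
  [2/3, -1/3] . (h_2, h_3) = 1
  [-1/3, 8/9] . (h_2, h_3) = 1

Solving yields:
  h_2 = 33/13
  h_3 = 27/13

Starting state is 3, so the expected hitting time is h_3 = 27/13.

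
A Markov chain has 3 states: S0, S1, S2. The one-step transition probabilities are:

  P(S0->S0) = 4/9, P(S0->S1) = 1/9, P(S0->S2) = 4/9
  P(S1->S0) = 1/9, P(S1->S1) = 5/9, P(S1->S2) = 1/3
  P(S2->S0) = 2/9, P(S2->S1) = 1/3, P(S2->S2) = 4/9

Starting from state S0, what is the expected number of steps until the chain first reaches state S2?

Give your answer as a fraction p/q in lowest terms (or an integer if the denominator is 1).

Answer: 45/19

Derivation:
Let h_i = expected steps to first reach S2 from state i.
Boundary: h_S2 = 0.
First-step equations for the other states:
  h_S0 = 1 + 4/9*h_S0 + 1/9*h_S1 + 4/9*h_S2
  h_S1 = 1 + 1/9*h_S0 + 5/9*h_S1 + 1/3*h_S2

Substituting h_S2 = 0 and rearranging gives the linear system (I - Q) h = 1:
  [5/9, -1/9] . (h_S0, h_S1) = 1
  [-1/9, 4/9] . (h_S0, h_S1) = 1

Solving yields:
  h_S0 = 45/19
  h_S1 = 54/19

Starting state is S0, so the expected hitting time is h_S0 = 45/19.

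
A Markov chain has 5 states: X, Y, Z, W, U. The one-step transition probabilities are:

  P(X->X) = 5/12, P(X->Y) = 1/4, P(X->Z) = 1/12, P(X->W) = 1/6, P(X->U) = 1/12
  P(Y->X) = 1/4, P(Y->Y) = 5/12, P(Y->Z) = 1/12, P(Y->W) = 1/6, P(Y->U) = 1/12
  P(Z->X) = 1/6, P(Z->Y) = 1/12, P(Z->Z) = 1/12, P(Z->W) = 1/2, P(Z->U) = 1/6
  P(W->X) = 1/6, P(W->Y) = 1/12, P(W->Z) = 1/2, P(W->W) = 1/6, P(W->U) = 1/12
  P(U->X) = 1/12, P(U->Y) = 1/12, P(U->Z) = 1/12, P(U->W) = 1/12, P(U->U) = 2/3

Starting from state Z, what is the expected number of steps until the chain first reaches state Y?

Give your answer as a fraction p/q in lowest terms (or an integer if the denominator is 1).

Answer: 3228/373

Derivation:
Let h_i = expected steps to first reach Y from state i.
Boundary: h_Y = 0.
First-step equations for the other states:
  h_X = 1 + 5/12*h_X + 1/4*h_Y + 1/12*h_Z + 1/6*h_W + 1/12*h_U
  h_Z = 1 + 1/6*h_X + 1/12*h_Y + 1/12*h_Z + 1/2*h_W + 1/6*h_U
  h_W = 1 + 1/6*h_X + 1/12*h_Y + 1/2*h_Z + 1/6*h_W + 1/12*h_U
  h_U = 1 + 1/12*h_X + 1/12*h_Y + 1/12*h_Z + 1/12*h_W + 2/3*h_U

Substituting h_Y = 0 and rearranging gives the linear system (I - Q) h = 1:
  [7/12, -1/12, -1/6, -1/12] . (h_X, h_Z, h_W, h_U) = 1
  [-1/6, 11/12, -1/2, -1/6] . (h_X, h_Z, h_W, h_U) = 1
  [-1/6, -1/2, 5/6, -1/12] . (h_X, h_Z, h_W, h_U) = 1
  [-1/12, -1/12, -1/12, 1/3] . (h_X, h_Z, h_W, h_U) = 1

Solving yields:
  h_X = 2500/373
  h_Z = 3228/373
  h_W = 3220/373
  h_U = 3356/373

Starting state is Z, so the expected hitting time is h_Z = 3228/373.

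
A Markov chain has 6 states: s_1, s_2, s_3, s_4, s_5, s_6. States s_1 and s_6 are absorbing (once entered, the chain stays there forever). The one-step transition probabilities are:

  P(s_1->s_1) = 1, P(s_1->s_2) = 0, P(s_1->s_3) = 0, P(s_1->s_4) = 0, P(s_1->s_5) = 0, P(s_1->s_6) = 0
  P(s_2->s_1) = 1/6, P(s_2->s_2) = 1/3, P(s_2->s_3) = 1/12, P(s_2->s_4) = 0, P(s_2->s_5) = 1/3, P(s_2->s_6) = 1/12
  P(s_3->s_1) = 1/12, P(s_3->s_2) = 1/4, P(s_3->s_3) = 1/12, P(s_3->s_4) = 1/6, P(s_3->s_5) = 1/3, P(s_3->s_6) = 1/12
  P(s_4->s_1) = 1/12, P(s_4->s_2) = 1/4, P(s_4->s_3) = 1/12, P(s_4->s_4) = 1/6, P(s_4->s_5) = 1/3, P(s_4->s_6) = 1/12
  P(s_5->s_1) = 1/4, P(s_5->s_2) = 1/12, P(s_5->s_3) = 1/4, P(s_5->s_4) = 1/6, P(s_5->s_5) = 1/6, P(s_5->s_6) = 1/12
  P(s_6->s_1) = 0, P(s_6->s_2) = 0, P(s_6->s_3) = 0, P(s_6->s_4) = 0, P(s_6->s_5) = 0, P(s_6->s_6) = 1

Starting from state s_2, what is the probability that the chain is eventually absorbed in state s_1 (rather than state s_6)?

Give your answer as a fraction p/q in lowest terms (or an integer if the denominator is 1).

Answer: 29/43

Derivation:
Let a_i = P(absorbed in s_1 | start in state i).
Boundary conditions: a_s_1 = 1, a_s_6 = 0.
For each transient state i, a_i = sum_j P(i->j) * a_j:
  a_s_2 = 1/6*a_s_1 + 1/3*a_s_2 + 1/12*a_s_3 + 0*a_s_4 + 1/3*a_s_5 + 1/12*a_s_6
  a_s_3 = 1/12*a_s_1 + 1/4*a_s_2 + 1/12*a_s_3 + 1/6*a_s_4 + 1/3*a_s_5 + 1/12*a_s_6
  a_s_4 = 1/12*a_s_1 + 1/4*a_s_2 + 1/12*a_s_3 + 1/6*a_s_4 + 1/3*a_s_5 + 1/12*a_s_6
  a_s_5 = 1/4*a_s_1 + 1/12*a_s_2 + 1/4*a_s_3 + 1/6*a_s_4 + 1/6*a_s_5 + 1/12*a_s_6

Substituting a_s_1 = 1 and a_s_6 = 0, rearrange to (I - Q) a = r where r[i] = P(i -> s_1):
  [2/3, -1/12, 0, -1/3] . (a_s_2, a_s_3, a_s_4, a_s_5) = 1/6
  [-1/4, 11/12, -1/6, -1/3] . (a_s_2, a_s_3, a_s_4, a_s_5) = 1/12
  [-1/4, -1/12, 5/6, -1/3] . (a_s_2, a_s_3, a_s_4, a_s_5) = 1/12
  [-1/12, -1/4, -1/6, 5/6] . (a_s_2, a_s_3, a_s_4, a_s_5) = 1/4

Solving yields:
  a_s_2 = 29/43
  a_s_3 = 138/215
  a_s_4 = 138/215
  a_s_5 = 148/215

Starting state is s_2, so the absorption probability is a_s_2 = 29/43.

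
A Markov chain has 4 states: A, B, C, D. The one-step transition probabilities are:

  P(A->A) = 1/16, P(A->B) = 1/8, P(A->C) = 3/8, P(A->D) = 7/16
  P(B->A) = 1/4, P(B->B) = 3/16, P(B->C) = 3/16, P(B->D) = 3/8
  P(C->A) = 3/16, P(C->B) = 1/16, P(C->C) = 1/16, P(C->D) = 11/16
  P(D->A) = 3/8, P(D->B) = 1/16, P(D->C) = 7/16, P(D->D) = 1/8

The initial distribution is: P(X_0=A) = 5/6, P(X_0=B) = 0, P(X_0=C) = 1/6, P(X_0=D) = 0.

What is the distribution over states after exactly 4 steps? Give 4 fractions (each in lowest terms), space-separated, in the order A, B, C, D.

Answer: 5849/24576 11517/131072 114301/393216 12565/32768

Derivation:
Propagating the distribution step by step (d_{t+1} = d_t * P):
d_0 = (A=5/6, B=0, C=1/6, D=0)
  d_1[A] = 5/6*1/16 + 0*1/4 + 1/6*3/16 + 0*3/8 = 1/12
  d_1[B] = 5/6*1/8 + 0*3/16 + 1/6*1/16 + 0*1/16 = 11/96
  d_1[C] = 5/6*3/8 + 0*3/16 + 1/6*1/16 + 0*7/16 = 31/96
  d_1[D] = 5/6*7/16 + 0*3/8 + 1/6*11/16 + 0*1/8 = 23/48
d_1 = (A=1/12, B=11/96, C=31/96, D=23/48)
  d_2[A] = 1/12*1/16 + 11/96*1/4 + 31/96*3/16 + 23/48*3/8 = 421/1536
  d_2[B] = 1/12*1/8 + 11/96*3/16 + 31/96*1/16 + 23/48*1/16 = 21/256
  d_2[C] = 1/12*3/8 + 11/96*3/16 + 31/96*1/16 + 23/48*7/16 = 217/768
  d_2[D] = 1/12*7/16 + 11/96*3/8 + 31/96*11/16 + 23/48*1/8 = 185/512
d_2 = (A=421/1536, B=21/256, C=217/768, D=185/512)
  d_3[A] = 421/1536*1/16 + 21/256*1/4 + 217/768*3/16 + 185/512*3/8 = 5557/24576
  d_3[B] = 421/1536*1/8 + 21/256*3/16 + 217/768*1/16 + 185/512*1/16 = 2209/24576
  d_3[C] = 421/1536*3/8 + 21/256*3/16 + 217/768*1/16 + 185/512*7/16 = 7223/24576
  d_3[D] = 421/1536*7/16 + 21/256*3/8 + 217/768*11/16 + 185/512*1/8 = 9587/24576
d_3 = (A=5557/24576, B=2209/24576, C=7223/24576, D=9587/24576)
  d_4[A] = 5557/24576*1/16 + 2209/24576*1/4 + 7223/24576*3/16 + 9587/24576*3/8 = 5849/24576
  d_4[B] = 5557/24576*1/8 + 2209/24576*3/16 + 7223/24576*1/16 + 9587/24576*1/16 = 11517/131072
  d_4[C] = 5557/24576*3/8 + 2209/24576*3/16 + 7223/24576*1/16 + 9587/24576*7/16 = 114301/393216
  d_4[D] = 5557/24576*7/16 + 2209/24576*3/8 + 7223/24576*11/16 + 9587/24576*1/8 = 12565/32768
d_4 = (A=5849/24576, B=11517/131072, C=114301/393216, D=12565/32768)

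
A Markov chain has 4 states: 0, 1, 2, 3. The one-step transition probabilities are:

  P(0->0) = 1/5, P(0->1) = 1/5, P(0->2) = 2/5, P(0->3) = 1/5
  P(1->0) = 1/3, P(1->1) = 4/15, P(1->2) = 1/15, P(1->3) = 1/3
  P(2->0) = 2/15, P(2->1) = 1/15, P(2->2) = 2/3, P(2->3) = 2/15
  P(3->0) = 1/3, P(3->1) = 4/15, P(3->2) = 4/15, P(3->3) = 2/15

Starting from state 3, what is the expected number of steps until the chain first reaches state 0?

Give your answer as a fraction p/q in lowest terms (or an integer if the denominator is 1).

Answer: 35/9

Derivation:
Let h_i = expected steps to first reach 0 from state i.
Boundary: h_0 = 0.
First-step equations for the other states:
  h_1 = 1 + 1/3*h_0 + 4/15*h_1 + 1/15*h_2 + 1/3*h_3
  h_2 = 1 + 2/15*h_0 + 1/15*h_1 + 2/3*h_2 + 2/15*h_3
  h_3 = 1 + 1/3*h_0 + 4/15*h_1 + 4/15*h_2 + 2/15*h_3

Substituting h_0 = 0 and rearranging gives the linear system (I - Q) h = 1:
  [11/15, -1/15, -1/3] . (h_1, h_2, h_3) = 1
  [-1/15, 1/3, -2/15] . (h_1, h_2, h_3) = 1
  [-4/15, -4/15, 13/15] . (h_1, h_2, h_3) = 1

Solving yields:
  h_1 = 65/18
  h_2 = 95/18
  h_3 = 35/9

Starting state is 3, so the expected hitting time is h_3 = 35/9.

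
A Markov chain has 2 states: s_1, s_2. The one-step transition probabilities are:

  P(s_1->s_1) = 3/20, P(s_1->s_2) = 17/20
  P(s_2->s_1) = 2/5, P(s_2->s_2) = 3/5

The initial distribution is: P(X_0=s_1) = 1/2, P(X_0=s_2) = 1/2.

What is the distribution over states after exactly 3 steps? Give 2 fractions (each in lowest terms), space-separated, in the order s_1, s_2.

Propagating the distribution step by step (d_{t+1} = d_t * P):
d_0 = (s_1=1/2, s_2=1/2)
  d_1[s_1] = 1/2*3/20 + 1/2*2/5 = 11/40
  d_1[s_2] = 1/2*17/20 + 1/2*3/5 = 29/40
d_1 = (s_1=11/40, s_2=29/40)
  d_2[s_1] = 11/40*3/20 + 29/40*2/5 = 53/160
  d_2[s_2] = 11/40*17/20 + 29/40*3/5 = 107/160
d_2 = (s_1=53/160, s_2=107/160)
  d_3[s_1] = 53/160*3/20 + 107/160*2/5 = 203/640
  d_3[s_2] = 53/160*17/20 + 107/160*3/5 = 437/640
d_3 = (s_1=203/640, s_2=437/640)

Answer: 203/640 437/640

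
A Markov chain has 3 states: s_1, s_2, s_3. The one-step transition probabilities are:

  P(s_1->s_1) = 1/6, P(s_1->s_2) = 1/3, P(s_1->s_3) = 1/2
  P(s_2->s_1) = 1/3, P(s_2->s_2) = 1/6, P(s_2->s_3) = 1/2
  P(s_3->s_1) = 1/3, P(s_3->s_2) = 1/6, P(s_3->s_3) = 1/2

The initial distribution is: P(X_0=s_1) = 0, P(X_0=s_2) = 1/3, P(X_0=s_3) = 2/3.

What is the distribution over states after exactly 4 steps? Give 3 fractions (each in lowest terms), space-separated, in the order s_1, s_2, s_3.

Answer: 185/648 139/648 1/2

Derivation:
Propagating the distribution step by step (d_{t+1} = d_t * P):
d_0 = (s_1=0, s_2=1/3, s_3=2/3)
  d_1[s_1] = 0*1/6 + 1/3*1/3 + 2/3*1/3 = 1/3
  d_1[s_2] = 0*1/3 + 1/3*1/6 + 2/3*1/6 = 1/6
  d_1[s_3] = 0*1/2 + 1/3*1/2 + 2/3*1/2 = 1/2
d_1 = (s_1=1/3, s_2=1/6, s_3=1/2)
  d_2[s_1] = 1/3*1/6 + 1/6*1/3 + 1/2*1/3 = 5/18
  d_2[s_2] = 1/3*1/3 + 1/6*1/6 + 1/2*1/6 = 2/9
  d_2[s_3] = 1/3*1/2 + 1/6*1/2 + 1/2*1/2 = 1/2
d_2 = (s_1=5/18, s_2=2/9, s_3=1/2)
  d_3[s_1] = 5/18*1/6 + 2/9*1/3 + 1/2*1/3 = 31/108
  d_3[s_2] = 5/18*1/3 + 2/9*1/6 + 1/2*1/6 = 23/108
  d_3[s_3] = 5/18*1/2 + 2/9*1/2 + 1/2*1/2 = 1/2
d_3 = (s_1=31/108, s_2=23/108, s_3=1/2)
  d_4[s_1] = 31/108*1/6 + 23/108*1/3 + 1/2*1/3 = 185/648
  d_4[s_2] = 31/108*1/3 + 23/108*1/6 + 1/2*1/6 = 139/648
  d_4[s_3] = 31/108*1/2 + 23/108*1/2 + 1/2*1/2 = 1/2
d_4 = (s_1=185/648, s_2=139/648, s_3=1/2)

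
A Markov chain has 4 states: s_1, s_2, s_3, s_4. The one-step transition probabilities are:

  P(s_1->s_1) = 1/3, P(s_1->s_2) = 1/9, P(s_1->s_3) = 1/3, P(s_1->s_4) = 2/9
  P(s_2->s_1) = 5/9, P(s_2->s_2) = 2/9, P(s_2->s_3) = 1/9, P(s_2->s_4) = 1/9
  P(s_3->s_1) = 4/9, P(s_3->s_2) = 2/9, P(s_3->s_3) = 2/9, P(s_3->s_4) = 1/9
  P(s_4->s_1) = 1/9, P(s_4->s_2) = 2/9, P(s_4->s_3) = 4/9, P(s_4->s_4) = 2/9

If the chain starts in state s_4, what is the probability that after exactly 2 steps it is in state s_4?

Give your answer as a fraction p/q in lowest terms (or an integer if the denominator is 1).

Answer: 4/27

Derivation:
Computing P^2 by repeated multiplication:
P^1 =
  s_1: [1/3, 1/9, 1/3, 2/9]
  s_2: [5/9, 2/9, 1/9, 1/9]
  s_3: [4/9, 2/9, 2/9, 1/9]
  s_4: [1/9, 2/9, 4/9, 2/9]
P^2 =
  s_1: [28/81, 5/27, 8/27, 14/81]
  s_2: [10/27, 13/81, 23/81, 5/27]
  s_3: [31/81, 14/81, 22/81, 14/81]
  s_4: [31/81, 17/81, 7/27, 4/27]

(P^2)[s_4 -> s_4] = 4/27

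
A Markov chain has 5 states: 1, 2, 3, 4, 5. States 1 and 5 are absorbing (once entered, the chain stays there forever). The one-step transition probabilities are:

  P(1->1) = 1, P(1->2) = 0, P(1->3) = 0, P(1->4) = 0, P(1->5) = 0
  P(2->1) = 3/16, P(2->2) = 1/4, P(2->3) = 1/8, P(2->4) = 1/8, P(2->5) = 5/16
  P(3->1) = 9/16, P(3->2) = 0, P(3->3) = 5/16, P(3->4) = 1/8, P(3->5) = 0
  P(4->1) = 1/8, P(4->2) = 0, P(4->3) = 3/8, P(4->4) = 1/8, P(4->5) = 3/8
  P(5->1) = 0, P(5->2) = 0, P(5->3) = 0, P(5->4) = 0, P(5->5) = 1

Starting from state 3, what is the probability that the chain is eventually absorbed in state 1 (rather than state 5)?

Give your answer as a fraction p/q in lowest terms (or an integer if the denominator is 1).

Answer: 65/71

Derivation:
Let a_i = P(absorbed in 1 | start in state i).
Boundary conditions: a_1 = 1, a_5 = 0.
For each transient state i, a_i = sum_j P(i->j) * a_j:
  a_2 = 3/16*a_1 + 1/4*a_2 + 1/8*a_3 + 1/8*a_4 + 5/16*a_5
  a_3 = 9/16*a_1 + 0*a_2 + 5/16*a_3 + 1/8*a_4 + 0*a_5
  a_4 = 1/8*a_1 + 0*a_2 + 3/8*a_3 + 1/8*a_4 + 3/8*a_5

Substituting a_1 = 1 and a_5 = 0, rearrange to (I - Q) a = r where r[i] = P(i -> 1):
  [3/4, -1/8, -1/8] . (a_2, a_3, a_4) = 3/16
  [0, 11/16, -1/8] . (a_2, a_3, a_4) = 9/16
  [0, -3/8, 7/8] . (a_2, a_3, a_4) = 1/8

Solving yields:
  a_2 = 419/852
  a_3 = 65/71
  a_4 = 38/71

Starting state is 3, so the absorption probability is a_3 = 65/71.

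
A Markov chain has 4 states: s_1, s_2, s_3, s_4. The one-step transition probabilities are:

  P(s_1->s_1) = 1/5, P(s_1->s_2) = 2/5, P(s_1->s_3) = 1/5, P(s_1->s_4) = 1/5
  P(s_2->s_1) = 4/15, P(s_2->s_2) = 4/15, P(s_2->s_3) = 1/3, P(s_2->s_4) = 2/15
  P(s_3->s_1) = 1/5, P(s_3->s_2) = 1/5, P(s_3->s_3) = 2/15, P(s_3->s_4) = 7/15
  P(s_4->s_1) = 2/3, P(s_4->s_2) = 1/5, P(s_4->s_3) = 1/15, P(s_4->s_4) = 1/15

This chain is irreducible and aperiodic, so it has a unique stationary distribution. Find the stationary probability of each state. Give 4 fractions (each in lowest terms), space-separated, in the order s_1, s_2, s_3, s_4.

Answer: 109/346 195/692 477/2422 999/4844

Derivation:
The stationary distribution satisfies pi = pi * P, i.e.:
  pi_s_1 = 1/5*pi_s_1 + 4/15*pi_s_2 + 1/5*pi_s_3 + 2/3*pi_s_4
  pi_s_2 = 2/5*pi_s_1 + 4/15*pi_s_2 + 1/5*pi_s_3 + 1/5*pi_s_4
  pi_s_3 = 1/5*pi_s_1 + 1/3*pi_s_2 + 2/15*pi_s_3 + 1/15*pi_s_4
  pi_s_4 = 1/5*pi_s_1 + 2/15*pi_s_2 + 7/15*pi_s_3 + 1/15*pi_s_4
with normalization: pi_s_1 + pi_s_2 + pi_s_3 + pi_s_4 = 1.

Using the first 3 balance equations plus normalization, the linear system A*pi = b is:
  [-4/5, 4/15, 1/5, 2/3] . pi = 0
  [2/5, -11/15, 1/5, 1/5] . pi = 0
  [1/5, 1/3, -13/15, 1/15] . pi = 0
  [1, 1, 1, 1] . pi = 1

Solving yields:
  pi_s_1 = 109/346
  pi_s_2 = 195/692
  pi_s_3 = 477/2422
  pi_s_4 = 999/4844

Verification (pi * P):
  109/346*1/5 + 195/692*4/15 + 477/2422*1/5 + 999/4844*2/3 = 109/346 = pi_s_1  (ok)
  109/346*2/5 + 195/692*4/15 + 477/2422*1/5 + 999/4844*1/5 = 195/692 = pi_s_2  (ok)
  109/346*1/5 + 195/692*1/3 + 477/2422*2/15 + 999/4844*1/15 = 477/2422 = pi_s_3  (ok)
  109/346*1/5 + 195/692*2/15 + 477/2422*7/15 + 999/4844*1/15 = 999/4844 = pi_s_4  (ok)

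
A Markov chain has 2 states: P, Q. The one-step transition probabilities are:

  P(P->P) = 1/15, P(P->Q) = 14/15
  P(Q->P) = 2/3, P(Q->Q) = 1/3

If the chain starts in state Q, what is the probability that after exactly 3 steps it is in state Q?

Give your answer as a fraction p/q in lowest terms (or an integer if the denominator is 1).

Answer: 37/75

Derivation:
Computing P^3 by repeated multiplication:
P^1 =
  P: [1/15, 14/15]
  Q: [2/3, 1/3]
P^2 =
  P: [47/75, 28/75]
  Q: [4/15, 11/15]
P^3 =
  P: [109/375, 266/375]
  Q: [38/75, 37/75]

(P^3)[Q -> Q] = 37/75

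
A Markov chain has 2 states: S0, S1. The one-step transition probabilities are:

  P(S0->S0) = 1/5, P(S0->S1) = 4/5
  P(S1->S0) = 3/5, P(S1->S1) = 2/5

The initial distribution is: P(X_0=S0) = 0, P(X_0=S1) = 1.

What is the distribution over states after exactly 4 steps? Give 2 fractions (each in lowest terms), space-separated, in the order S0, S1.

Propagating the distribution step by step (d_{t+1} = d_t * P):
d_0 = (S0=0, S1=1)
  d_1[S0] = 0*1/5 + 1*3/5 = 3/5
  d_1[S1] = 0*4/5 + 1*2/5 = 2/5
d_1 = (S0=3/5, S1=2/5)
  d_2[S0] = 3/5*1/5 + 2/5*3/5 = 9/25
  d_2[S1] = 3/5*4/5 + 2/5*2/5 = 16/25
d_2 = (S0=9/25, S1=16/25)
  d_3[S0] = 9/25*1/5 + 16/25*3/5 = 57/125
  d_3[S1] = 9/25*4/5 + 16/25*2/5 = 68/125
d_3 = (S0=57/125, S1=68/125)
  d_4[S0] = 57/125*1/5 + 68/125*3/5 = 261/625
  d_4[S1] = 57/125*4/5 + 68/125*2/5 = 364/625
d_4 = (S0=261/625, S1=364/625)

Answer: 261/625 364/625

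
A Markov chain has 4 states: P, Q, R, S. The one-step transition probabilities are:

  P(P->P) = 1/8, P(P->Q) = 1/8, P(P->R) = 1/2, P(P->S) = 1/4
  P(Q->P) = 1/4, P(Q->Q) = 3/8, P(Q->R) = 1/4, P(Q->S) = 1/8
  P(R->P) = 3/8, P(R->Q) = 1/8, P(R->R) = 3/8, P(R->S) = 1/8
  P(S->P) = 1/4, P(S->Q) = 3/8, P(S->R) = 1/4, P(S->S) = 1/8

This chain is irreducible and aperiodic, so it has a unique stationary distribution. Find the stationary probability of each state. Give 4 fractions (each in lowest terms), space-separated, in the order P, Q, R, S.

The stationary distribution satisfies pi = pi * P, i.e.:
  pi_P = 1/8*pi_P + 1/4*pi_Q + 3/8*pi_R + 1/4*pi_S
  pi_Q = 1/8*pi_P + 3/8*pi_Q + 1/8*pi_R + 3/8*pi_S
  pi_R = 1/2*pi_P + 1/4*pi_Q + 3/8*pi_R + 1/4*pi_S
  pi_S = 1/4*pi_P + 1/8*pi_Q + 1/8*pi_R + 1/8*pi_S
with normalization: pi_P + pi_Q + pi_R + pi_S = 1.

Using the first 3 balance equations plus normalization, the linear system A*pi = b is:
  [-7/8, 1/4, 3/8, 1/4] . pi = 0
  [1/8, -5/8, 1/8, 3/8] . pi = 0
  [1/2, 1/4, -5/8, 1/4] . pi = 0
  [1, 1, 1, 1] . pi = 1

Solving yields:
  pi_P = 16/61
  pi_Q = 107/488
  pi_R = 22/61
  pi_S = 77/488

Verification (pi * P):
  16/61*1/8 + 107/488*1/4 + 22/61*3/8 + 77/488*1/4 = 16/61 = pi_P  (ok)
  16/61*1/8 + 107/488*3/8 + 22/61*1/8 + 77/488*3/8 = 107/488 = pi_Q  (ok)
  16/61*1/2 + 107/488*1/4 + 22/61*3/8 + 77/488*1/4 = 22/61 = pi_R  (ok)
  16/61*1/4 + 107/488*1/8 + 22/61*1/8 + 77/488*1/8 = 77/488 = pi_S  (ok)

Answer: 16/61 107/488 22/61 77/488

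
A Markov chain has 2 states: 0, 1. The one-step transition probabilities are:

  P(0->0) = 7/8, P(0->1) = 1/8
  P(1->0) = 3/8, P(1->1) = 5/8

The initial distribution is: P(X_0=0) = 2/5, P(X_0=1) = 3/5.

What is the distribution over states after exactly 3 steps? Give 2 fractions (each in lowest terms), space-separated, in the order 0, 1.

Propagating the distribution step by step (d_{t+1} = d_t * P):
d_0 = (0=2/5, 1=3/5)
  d_1[0] = 2/5*7/8 + 3/5*3/8 = 23/40
  d_1[1] = 2/5*1/8 + 3/5*5/8 = 17/40
d_1 = (0=23/40, 1=17/40)
  d_2[0] = 23/40*7/8 + 17/40*3/8 = 53/80
  d_2[1] = 23/40*1/8 + 17/40*5/8 = 27/80
d_2 = (0=53/80, 1=27/80)
  d_3[0] = 53/80*7/8 + 27/80*3/8 = 113/160
  d_3[1] = 53/80*1/8 + 27/80*5/8 = 47/160
d_3 = (0=113/160, 1=47/160)

Answer: 113/160 47/160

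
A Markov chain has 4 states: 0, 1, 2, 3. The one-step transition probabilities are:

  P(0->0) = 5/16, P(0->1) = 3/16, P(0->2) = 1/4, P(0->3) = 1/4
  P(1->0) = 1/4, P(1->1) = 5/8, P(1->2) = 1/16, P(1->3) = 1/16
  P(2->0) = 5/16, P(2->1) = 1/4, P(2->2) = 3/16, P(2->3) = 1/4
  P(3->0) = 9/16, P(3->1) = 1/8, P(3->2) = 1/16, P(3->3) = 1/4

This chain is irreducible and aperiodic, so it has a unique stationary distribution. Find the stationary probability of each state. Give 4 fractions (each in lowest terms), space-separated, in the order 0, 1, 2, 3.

Answer: 59/174 200/609 117/812 153/812

Derivation:
The stationary distribution satisfies pi = pi * P, i.e.:
  pi_0 = 5/16*pi_0 + 1/4*pi_1 + 5/16*pi_2 + 9/16*pi_3
  pi_1 = 3/16*pi_0 + 5/8*pi_1 + 1/4*pi_2 + 1/8*pi_3
  pi_2 = 1/4*pi_0 + 1/16*pi_1 + 3/16*pi_2 + 1/16*pi_3
  pi_3 = 1/4*pi_0 + 1/16*pi_1 + 1/4*pi_2 + 1/4*pi_3
with normalization: pi_0 + pi_1 + pi_2 + pi_3 = 1.

Using the first 3 balance equations plus normalization, the linear system A*pi = b is:
  [-11/16, 1/4, 5/16, 9/16] . pi = 0
  [3/16, -3/8, 1/4, 1/8] . pi = 0
  [1/4, 1/16, -13/16, 1/16] . pi = 0
  [1, 1, 1, 1] . pi = 1

Solving yields:
  pi_0 = 59/174
  pi_1 = 200/609
  pi_2 = 117/812
  pi_3 = 153/812

Verification (pi * P):
  59/174*5/16 + 200/609*1/4 + 117/812*5/16 + 153/812*9/16 = 59/174 = pi_0  (ok)
  59/174*3/16 + 200/609*5/8 + 117/812*1/4 + 153/812*1/8 = 200/609 = pi_1  (ok)
  59/174*1/4 + 200/609*1/16 + 117/812*3/16 + 153/812*1/16 = 117/812 = pi_2  (ok)
  59/174*1/4 + 200/609*1/16 + 117/812*1/4 + 153/812*1/4 = 153/812 = pi_3  (ok)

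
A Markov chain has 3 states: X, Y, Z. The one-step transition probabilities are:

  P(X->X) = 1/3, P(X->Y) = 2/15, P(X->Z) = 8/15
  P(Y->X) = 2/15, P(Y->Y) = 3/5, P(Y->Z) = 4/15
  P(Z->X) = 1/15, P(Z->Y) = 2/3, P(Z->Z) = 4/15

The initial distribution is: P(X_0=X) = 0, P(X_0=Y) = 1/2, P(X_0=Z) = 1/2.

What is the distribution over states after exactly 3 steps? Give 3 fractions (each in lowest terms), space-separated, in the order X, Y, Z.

Propagating the distribution step by step (d_{t+1} = d_t * P):
d_0 = (X=0, Y=1/2, Z=1/2)
  d_1[X] = 0*1/3 + 1/2*2/15 + 1/2*1/15 = 1/10
  d_1[Y] = 0*2/15 + 1/2*3/5 + 1/2*2/3 = 19/30
  d_1[Z] = 0*8/15 + 1/2*4/15 + 1/2*4/15 = 4/15
d_1 = (X=1/10, Y=19/30, Z=4/15)
  d_2[X] = 1/10*1/3 + 19/30*2/15 + 4/15*1/15 = 61/450
  d_2[Y] = 1/10*2/15 + 19/30*3/5 + 4/15*2/3 = 257/450
  d_2[Z] = 1/10*8/15 + 19/30*4/15 + 4/15*4/15 = 22/75
d_2 = (X=61/450, Y=257/450, Z=22/75)
  d_3[X] = 61/450*1/3 + 257/450*2/15 + 22/75*1/15 = 317/2250
  d_3[Y] = 61/450*2/15 + 257/450*3/5 + 22/75*2/3 = 751/1350
  d_3[Z] = 61/450*8/15 + 257/450*4/15 + 22/75*4/15 = 1022/3375
d_3 = (X=317/2250, Y=751/1350, Z=1022/3375)

Answer: 317/2250 751/1350 1022/3375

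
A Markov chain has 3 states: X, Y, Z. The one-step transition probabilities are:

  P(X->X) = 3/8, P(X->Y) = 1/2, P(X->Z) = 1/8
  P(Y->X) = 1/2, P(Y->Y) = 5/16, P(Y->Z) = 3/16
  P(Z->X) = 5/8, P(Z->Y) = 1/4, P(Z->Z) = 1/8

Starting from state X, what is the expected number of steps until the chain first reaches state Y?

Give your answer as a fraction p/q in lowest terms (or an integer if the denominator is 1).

Let h_i = expected steps to first reach Y from state i.
Boundary: h_Y = 0.
First-step equations for the other states:
  h_X = 1 + 3/8*h_X + 1/2*h_Y + 1/8*h_Z
  h_Z = 1 + 5/8*h_X + 1/4*h_Y + 1/8*h_Z

Substituting h_Y = 0 and rearranging gives the linear system (I - Q) h = 1:
  [5/8, -1/8] . (h_X, h_Z) = 1
  [-5/8, 7/8] . (h_X, h_Z) = 1

Solving yields:
  h_X = 32/15
  h_Z = 8/3

Starting state is X, so the expected hitting time is h_X = 32/15.

Answer: 32/15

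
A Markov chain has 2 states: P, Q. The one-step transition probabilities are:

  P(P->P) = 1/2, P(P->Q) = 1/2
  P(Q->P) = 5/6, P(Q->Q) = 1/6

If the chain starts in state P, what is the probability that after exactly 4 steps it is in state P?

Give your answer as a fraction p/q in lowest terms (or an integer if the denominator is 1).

Computing P^4 by repeated multiplication:
P^1 =
  P: [1/2, 1/2]
  Q: [5/6, 1/6]
P^2 =
  P: [2/3, 1/3]
  Q: [5/9, 4/9]
P^3 =
  P: [11/18, 7/18]
  Q: [35/54, 19/54]
P^4 =
  P: [17/27, 10/27]
  Q: [50/81, 31/81]

(P^4)[P -> P] = 17/27

Answer: 17/27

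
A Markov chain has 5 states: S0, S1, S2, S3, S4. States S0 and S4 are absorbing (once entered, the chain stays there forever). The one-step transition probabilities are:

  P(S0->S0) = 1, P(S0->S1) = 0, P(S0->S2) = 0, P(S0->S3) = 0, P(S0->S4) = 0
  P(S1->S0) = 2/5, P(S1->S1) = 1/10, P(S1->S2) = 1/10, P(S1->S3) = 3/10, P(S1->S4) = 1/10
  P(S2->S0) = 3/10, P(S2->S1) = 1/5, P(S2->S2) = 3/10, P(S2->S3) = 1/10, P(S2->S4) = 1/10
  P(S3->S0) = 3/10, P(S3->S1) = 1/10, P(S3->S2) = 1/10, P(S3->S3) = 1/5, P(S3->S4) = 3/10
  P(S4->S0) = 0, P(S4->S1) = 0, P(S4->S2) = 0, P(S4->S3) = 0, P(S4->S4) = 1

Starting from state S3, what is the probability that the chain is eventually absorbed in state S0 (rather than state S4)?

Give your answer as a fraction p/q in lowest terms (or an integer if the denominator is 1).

Let a_i = P(absorbed in S0 | start in state i).
Boundary conditions: a_S0 = 1, a_S4 = 0.
For each transient state i, a_i = sum_j P(i->j) * a_j:
  a_S1 = 2/5*a_S0 + 1/10*a_S1 + 1/10*a_S2 + 3/10*a_S3 + 1/10*a_S4
  a_S2 = 3/10*a_S0 + 1/5*a_S1 + 3/10*a_S2 + 1/10*a_S3 + 1/10*a_S4
  a_S3 = 3/10*a_S0 + 1/10*a_S1 + 1/10*a_S2 + 1/5*a_S3 + 3/10*a_S4

Substituting a_S0 = 1 and a_S4 = 0, rearrange to (I - Q) a = r where r[i] = P(i -> S0):
  [9/10, -1/10, -3/10] . (a_S1, a_S2, a_S3) = 2/5
  [-1/5, 7/10, -1/10] . (a_S1, a_S2, a_S3) = 3/10
  [-1/10, -1/10, 4/5] . (a_S1, a_S2, a_S3) = 3/10

Solving yields:
  a_S1 = 29/41
  a_S2 = 320/451
  a_S3 = 249/451

Starting state is S3, so the absorption probability is a_S3 = 249/451.

Answer: 249/451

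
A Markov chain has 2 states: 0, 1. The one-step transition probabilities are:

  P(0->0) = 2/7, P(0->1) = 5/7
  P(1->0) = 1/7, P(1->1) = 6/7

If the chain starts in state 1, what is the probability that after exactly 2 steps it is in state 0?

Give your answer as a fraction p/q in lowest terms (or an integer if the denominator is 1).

Computing P^2 by repeated multiplication:
P^1 =
  0: [2/7, 5/7]
  1: [1/7, 6/7]
P^2 =
  0: [9/49, 40/49]
  1: [8/49, 41/49]

(P^2)[1 -> 0] = 8/49

Answer: 8/49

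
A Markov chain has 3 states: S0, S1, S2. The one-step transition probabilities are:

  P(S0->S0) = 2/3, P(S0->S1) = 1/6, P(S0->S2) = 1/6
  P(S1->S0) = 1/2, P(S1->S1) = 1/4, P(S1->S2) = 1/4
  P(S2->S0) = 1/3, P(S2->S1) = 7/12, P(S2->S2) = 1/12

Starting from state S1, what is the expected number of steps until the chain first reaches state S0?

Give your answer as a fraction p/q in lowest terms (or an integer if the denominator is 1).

Let h_i = expected steps to first reach S0 from state i.
Boundary: h_S0 = 0.
First-step equations for the other states:
  h_S1 = 1 + 1/2*h_S0 + 1/4*h_S1 + 1/4*h_S2
  h_S2 = 1 + 1/3*h_S0 + 7/12*h_S1 + 1/12*h_S2

Substituting h_S0 = 0 and rearranging gives the linear system (I - Q) h = 1:
  [3/4, -1/4] . (h_S1, h_S2) = 1
  [-7/12, 11/12] . (h_S1, h_S2) = 1

Solving yields:
  h_S1 = 28/13
  h_S2 = 32/13

Starting state is S1, so the expected hitting time is h_S1 = 28/13.

Answer: 28/13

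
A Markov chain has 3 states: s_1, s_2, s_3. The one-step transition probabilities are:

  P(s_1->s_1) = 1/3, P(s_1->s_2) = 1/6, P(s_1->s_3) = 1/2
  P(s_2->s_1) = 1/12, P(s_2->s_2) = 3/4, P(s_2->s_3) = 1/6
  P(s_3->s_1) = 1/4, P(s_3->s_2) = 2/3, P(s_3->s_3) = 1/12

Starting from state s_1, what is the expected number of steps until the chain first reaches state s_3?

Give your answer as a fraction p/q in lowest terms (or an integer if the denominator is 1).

Let h_i = expected steps to first reach s_3 from state i.
Boundary: h_s_3 = 0.
First-step equations for the other states:
  h_s_1 = 1 + 1/3*h_s_1 + 1/6*h_s_2 + 1/2*h_s_3
  h_s_2 = 1 + 1/12*h_s_1 + 3/4*h_s_2 + 1/6*h_s_3

Substituting h_s_3 = 0 and rearranging gives the linear system (I - Q) h = 1:
  [2/3, -1/6] . (h_s_1, h_s_2) = 1
  [-1/12, 1/4] . (h_s_1, h_s_2) = 1

Solving yields:
  h_s_1 = 30/11
  h_s_2 = 54/11

Starting state is s_1, so the expected hitting time is h_s_1 = 30/11.

Answer: 30/11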